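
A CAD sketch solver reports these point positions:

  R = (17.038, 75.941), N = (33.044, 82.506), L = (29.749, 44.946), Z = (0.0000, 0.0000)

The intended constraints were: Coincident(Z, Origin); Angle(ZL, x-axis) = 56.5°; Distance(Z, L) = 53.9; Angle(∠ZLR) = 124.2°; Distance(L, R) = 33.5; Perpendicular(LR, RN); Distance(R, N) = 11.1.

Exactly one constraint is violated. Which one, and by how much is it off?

Distance(R, N) = 11.1 — off by 6.20.

Z = (0.00, 0.00) ✓; ZL at 56.50° ✓; |ZL| = 53.90 ✓; ∠ZLR = 124.2° ✓; |LR| = 33.50 ✓; ∠(LR, RN) = 90.00° ✓; |RN| = 17.30 ✗.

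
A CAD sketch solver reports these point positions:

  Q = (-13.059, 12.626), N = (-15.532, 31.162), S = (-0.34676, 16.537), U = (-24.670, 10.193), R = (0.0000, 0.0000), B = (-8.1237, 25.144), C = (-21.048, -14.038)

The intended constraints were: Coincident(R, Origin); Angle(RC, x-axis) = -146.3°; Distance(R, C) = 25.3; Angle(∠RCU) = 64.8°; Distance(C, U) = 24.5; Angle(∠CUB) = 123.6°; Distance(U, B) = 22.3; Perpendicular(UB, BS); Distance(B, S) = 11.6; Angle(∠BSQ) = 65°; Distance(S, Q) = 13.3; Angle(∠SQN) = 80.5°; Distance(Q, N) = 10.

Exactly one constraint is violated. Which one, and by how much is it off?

Distance(Q, N) = 10 — off by 8.70.

R = (0.00, 0.00) ✓; RC at -146.3° ✓; |RC| = 25.30 ✓; ∠RCU = 64.80° ✓; |CU| = 24.50 ✓; ∠CUB = 123.6° ✓; |UB| = 22.30 ✓; ∠(UB, BS) = 90.00° ✓; |BS| = 11.60 ✓; ∠BSQ = 65.00° ✓; |SQ| = 13.30 ✓; ∠SQN = 80.50° ✓; |QN| = 18.70 ✗.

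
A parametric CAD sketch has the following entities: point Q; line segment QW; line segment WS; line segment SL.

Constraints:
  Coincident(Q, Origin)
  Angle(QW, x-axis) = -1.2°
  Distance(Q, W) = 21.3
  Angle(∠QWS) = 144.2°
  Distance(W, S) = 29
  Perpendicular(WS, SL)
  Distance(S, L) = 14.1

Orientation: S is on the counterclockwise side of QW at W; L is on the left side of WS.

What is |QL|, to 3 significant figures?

46.3

Q is at the origin; QW runs at -1.2° with length 21.3, so W = 21.3·(cos -1.2°, sin -1.2°) = (21.3, -0.446). ∠QWS = 144.2°, so WS runs at -1.2° + (180° − 144.2°) = 34.6° from the x-axis; with |WS| = 29.0, S = W + 29.0·(cos 34.6°, sin 34.6°) = (45.2, 16.0). The perpendicularity gives SL at right angles to WS; with |SL| = 14.1 on the left of WS, L = S + 14.1·(-0.568, 0.823) = (37.2, 27.6). Then |QL| = |L − Q| = 46.3.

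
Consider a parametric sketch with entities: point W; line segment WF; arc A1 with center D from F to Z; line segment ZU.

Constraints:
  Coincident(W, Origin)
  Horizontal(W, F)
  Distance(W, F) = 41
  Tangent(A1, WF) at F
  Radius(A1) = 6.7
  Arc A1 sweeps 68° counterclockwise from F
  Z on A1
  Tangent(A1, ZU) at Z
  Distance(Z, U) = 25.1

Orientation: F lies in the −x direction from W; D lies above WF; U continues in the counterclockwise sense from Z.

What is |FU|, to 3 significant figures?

31.6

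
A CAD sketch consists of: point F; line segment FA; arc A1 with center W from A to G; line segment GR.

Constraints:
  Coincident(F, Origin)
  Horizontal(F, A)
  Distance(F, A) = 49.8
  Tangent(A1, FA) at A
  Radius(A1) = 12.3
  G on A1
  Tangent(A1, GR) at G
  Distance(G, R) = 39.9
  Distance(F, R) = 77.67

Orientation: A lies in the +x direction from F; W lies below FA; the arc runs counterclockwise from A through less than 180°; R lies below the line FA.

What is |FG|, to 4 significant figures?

42.60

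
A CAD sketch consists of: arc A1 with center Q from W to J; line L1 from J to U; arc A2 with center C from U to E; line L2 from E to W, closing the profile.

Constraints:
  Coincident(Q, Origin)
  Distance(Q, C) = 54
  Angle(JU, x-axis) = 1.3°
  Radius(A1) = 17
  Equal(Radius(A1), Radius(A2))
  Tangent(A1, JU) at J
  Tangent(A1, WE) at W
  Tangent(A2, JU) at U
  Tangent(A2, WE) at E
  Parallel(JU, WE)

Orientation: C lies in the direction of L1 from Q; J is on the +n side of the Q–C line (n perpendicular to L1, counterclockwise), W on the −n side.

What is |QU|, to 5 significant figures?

56.613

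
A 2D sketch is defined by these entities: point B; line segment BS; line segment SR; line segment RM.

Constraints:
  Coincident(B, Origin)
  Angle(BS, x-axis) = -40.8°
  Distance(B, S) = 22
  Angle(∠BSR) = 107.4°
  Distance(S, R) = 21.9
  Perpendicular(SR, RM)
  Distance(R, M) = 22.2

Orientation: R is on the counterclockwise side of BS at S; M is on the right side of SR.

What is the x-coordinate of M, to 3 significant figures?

47.0

∠BSR = 107.4°, so SR runs at -40.8° + (180° − 107.4°) = 31.8° from the x-axis; with |SR| = 21.9, R = S + 21.9·(cos 31.8°, sin 31.8°) = (35.3, -2.83). SR ⟂ RM; with |RM| = 22.2 on the right of SR, M = R + 22.2·(0.527, -0.850) = (47.0, -21.7). So M.x = 47.0.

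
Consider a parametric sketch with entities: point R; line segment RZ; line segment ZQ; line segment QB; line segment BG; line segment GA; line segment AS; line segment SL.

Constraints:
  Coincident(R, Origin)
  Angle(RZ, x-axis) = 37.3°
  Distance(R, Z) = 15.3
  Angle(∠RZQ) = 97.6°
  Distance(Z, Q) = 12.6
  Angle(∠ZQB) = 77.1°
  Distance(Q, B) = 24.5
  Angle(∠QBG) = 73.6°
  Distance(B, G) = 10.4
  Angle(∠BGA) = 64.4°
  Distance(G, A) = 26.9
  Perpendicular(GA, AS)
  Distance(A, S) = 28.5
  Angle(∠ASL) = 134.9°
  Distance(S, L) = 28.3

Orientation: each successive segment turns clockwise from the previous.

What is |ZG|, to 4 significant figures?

18.89

R is at the origin; RZ runs at 37.3° with length 15.3, so Z = (12.17, 9.272). ∠RZQ = 97.6° gives ZQ at -45.10° from the x-axis; with |ZQ| = 12.6, Q = (21.06, 0.3465). ∠ZQB = 77.1° gives QB at -148.0° from the x-axis; with |QB| = 24.5, B = (0.2875, -12.64). ∠QBG = 73.6° gives BG at 105.6° from the x-axis; with |BG| = 10.4, G = (-2.509, -2.620). Then |ZG| = |G − Z| = 18.89.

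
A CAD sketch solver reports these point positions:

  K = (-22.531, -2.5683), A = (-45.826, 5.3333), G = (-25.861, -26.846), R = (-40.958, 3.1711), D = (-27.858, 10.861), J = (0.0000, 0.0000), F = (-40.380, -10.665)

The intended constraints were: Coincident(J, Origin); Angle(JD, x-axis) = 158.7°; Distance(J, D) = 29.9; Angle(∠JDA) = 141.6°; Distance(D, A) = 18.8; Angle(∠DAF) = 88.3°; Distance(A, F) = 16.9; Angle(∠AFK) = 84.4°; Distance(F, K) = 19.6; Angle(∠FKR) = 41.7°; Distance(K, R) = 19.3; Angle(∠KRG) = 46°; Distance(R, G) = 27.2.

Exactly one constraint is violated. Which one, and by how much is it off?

Distance(R, G) = 27.2 — off by 6.40.

J = (0.00, 0.00) ✓; JD at 158.7° ✓; |JD| = 29.90 ✓; ∠JDA = 141.6° ✓; |DA| = 18.80 ✓; ∠DAF = 88.30° ✓; |AF| = 16.90 ✓; ∠AFK = 84.40° ✓; |FK| = 19.60 ✓; ∠FKR = 41.70° ✓; |KR| = 19.30 ✓; ∠KRG = 46.00° ✓; |RG| = 33.60 ✗.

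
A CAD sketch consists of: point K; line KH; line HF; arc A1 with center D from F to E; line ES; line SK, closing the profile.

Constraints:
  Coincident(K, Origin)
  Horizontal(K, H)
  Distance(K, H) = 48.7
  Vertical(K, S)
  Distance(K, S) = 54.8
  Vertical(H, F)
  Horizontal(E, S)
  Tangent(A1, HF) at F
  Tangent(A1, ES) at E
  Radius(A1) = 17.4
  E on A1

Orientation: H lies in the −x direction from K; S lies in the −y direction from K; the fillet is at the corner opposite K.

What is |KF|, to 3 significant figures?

61.4

The virtual corner opposite K is at (-48.7, -54.8). The tangent condition forces DF to be normal to HF and the tangent condition forces DE to be normal to ES, with radius 17.4, so the center D sits 17.4 in from both sides at D = (-31.3, -37.4). That places the tangent points at F = (-48.7, -37.4) on HF and E = (-31.3, -54.8) on ES. Then |KF| = |F − K| = 61.4.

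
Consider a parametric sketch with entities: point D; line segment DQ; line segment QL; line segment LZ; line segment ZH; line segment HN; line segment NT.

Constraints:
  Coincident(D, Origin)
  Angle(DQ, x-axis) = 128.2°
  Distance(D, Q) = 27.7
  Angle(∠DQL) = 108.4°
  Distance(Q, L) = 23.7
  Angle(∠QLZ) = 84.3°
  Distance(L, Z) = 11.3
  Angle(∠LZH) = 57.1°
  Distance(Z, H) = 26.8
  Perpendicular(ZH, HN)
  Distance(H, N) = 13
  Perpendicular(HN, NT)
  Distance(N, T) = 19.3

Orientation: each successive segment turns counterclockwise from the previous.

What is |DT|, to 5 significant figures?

44.941

D is at the origin; DQ runs at 128.2° with length 27.7, so Q = (-17.130, 21.768). ∠DQL = 108.4° gives QL at -160.20° from the x-axis; with |QL| = 23.7, L = (-39.429, 13.740). ∠QLZ = 84.3° gives LZ at -64.500° from the x-axis; with |LZ| = 11.3, Z = (-34.564, 3.5409). ∠LZH = 57.1° gives ZH at 58.400° from the x-axis; with |ZH| = 26.8, H = (-20.521, 26.367). ZH is perpendicular to HN, so HN runs at 148.40°; with |HN| = 13.0, N = (-31.594, 33.179). The perpendicularity gives NT at right angles to HN, so NT runs at -121.60°; with |NT| = 19.3, T = (-41.707, 16.741). Then |DT| = |T − D| = 44.941.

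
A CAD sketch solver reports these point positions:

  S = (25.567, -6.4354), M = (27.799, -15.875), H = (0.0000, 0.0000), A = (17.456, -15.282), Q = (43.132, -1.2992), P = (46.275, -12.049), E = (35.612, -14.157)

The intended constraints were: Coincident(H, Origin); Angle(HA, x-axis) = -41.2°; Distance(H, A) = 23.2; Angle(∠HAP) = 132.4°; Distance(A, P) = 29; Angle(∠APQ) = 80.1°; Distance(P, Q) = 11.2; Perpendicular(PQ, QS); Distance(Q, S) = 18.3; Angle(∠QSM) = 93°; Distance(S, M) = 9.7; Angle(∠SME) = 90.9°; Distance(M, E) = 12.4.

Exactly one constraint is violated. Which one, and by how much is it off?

Distance(M, E) = 12.4 — off by 4.40.

H = (0.00, 0.00) ✓; HA at -41.20° ✓; |HA| = 23.20 ✓; ∠HAP = 132.4° ✓; |AP| = 29.00 ✓; ∠APQ = 80.10° ✓; |PQ| = 11.20 ✓; ∠(PQ, QS) = 90.00° ✓; |QS| = 18.30 ✓; ∠QSM = 93.00° ✓; |SM| = 9.700 ✓; ∠SME = 90.90° ✓; |ME| = 8.000 ✗.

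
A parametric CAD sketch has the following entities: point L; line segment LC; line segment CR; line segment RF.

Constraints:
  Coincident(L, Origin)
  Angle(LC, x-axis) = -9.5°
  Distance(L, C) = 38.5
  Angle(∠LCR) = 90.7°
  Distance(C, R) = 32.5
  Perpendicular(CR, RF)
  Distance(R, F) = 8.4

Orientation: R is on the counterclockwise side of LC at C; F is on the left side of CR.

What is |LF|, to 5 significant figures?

44.642

L is at the origin; LC runs at -9.5° with length 38.5, so C = 38.5·(cos -9.5°, sin -9.5°) = (37.972, -6.3543). ∠LCR = 90.7°, so CR runs at -9.5° + (180° − 90.7°) = 79.800° from the x-axis; with |CR| = 32.5, R = C + 32.5·(cos 79.800°, sin 79.800°) = (43.727, 25.632). CR ⟂ RF; with |RF| = 8.4 on the left of CR, F = R + 8.4·(-0.98420, 0.17708) = (35.460, 27.120). Then |LF| = |F − L| = 44.642.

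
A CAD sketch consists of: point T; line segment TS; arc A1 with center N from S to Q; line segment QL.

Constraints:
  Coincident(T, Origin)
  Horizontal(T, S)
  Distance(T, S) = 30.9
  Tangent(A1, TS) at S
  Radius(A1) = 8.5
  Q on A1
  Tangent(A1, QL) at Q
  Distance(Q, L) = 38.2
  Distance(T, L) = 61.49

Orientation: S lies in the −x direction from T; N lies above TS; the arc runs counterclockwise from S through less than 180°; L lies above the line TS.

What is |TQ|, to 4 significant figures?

26.32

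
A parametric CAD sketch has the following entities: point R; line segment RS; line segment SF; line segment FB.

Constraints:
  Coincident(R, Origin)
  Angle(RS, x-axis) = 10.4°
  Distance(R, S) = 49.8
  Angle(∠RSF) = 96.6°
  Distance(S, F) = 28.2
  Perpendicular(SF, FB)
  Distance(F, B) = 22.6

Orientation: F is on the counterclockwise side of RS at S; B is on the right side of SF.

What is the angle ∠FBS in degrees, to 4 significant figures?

51.29°

R is at the origin; RS runs at 10.4° with length 49.8, so S = 49.8·(cos 10.4°, sin 10.4°) = (48.98, 8.990). ∠RSF = 96.6°, so SF runs at 10.4° + (180° − 96.6°) = 93.80° from the x-axis; with |SF| = 28.2, F = S + 28.2·(cos 93.80°, sin 93.80°) = (47.11, 37.13). The perpendicularity gives FB at right angles to SF; with |FB| = 22.6 on the right of SF, B = F + 22.6·(0.9978, 0.06627) = (69.66, 38.63). Then cos ∠FBS = BF·BS / (|BF||BS|), giving 51.29°.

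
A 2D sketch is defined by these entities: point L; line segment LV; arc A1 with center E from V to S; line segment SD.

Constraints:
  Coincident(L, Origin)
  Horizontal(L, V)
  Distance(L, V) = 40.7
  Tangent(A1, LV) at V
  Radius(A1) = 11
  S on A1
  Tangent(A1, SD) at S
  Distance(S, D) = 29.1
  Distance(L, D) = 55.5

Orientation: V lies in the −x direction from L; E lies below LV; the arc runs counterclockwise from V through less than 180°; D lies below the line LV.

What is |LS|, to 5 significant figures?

52.923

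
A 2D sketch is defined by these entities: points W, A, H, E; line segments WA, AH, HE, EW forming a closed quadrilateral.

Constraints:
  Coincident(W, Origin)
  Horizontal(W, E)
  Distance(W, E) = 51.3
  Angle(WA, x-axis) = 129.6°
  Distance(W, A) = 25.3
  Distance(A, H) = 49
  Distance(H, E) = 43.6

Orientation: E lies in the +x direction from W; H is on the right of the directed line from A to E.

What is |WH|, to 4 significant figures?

23.81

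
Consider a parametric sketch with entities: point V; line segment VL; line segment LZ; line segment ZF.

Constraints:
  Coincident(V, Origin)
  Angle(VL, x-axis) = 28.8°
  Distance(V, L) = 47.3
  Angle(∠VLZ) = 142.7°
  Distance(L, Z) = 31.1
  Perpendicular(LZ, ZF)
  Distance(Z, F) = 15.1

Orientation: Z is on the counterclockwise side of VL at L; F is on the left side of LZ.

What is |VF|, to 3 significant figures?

70.1

V is at the origin; VL runs at 28.8° with length 47.3, so L = 47.3·(cos 28.8°, sin 28.8°) = (41.4, 22.8). ∠VLZ = 142.7°, so LZ runs at 28.8° + (180° − 142.7°) = 66.1° from the x-axis; with |LZ| = 31.1, Z = L + 31.1·(cos 66.1°, sin 66.1°) = (54.0, 51.2). LZ ⟂ ZF; with |ZF| = 15.1 on the left of LZ, F = Z + 15.1·(-0.914, 0.405) = (40.2, 57.3). Then |VF| = |F − V| = 70.1.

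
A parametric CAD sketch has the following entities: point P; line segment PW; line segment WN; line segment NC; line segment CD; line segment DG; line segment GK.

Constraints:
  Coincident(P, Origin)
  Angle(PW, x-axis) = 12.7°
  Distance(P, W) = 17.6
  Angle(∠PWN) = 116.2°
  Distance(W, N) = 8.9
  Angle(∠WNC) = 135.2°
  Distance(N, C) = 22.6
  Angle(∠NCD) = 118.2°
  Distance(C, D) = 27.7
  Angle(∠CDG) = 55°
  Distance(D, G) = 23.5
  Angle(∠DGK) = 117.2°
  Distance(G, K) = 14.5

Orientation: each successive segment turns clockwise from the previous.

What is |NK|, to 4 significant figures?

10.86

P is at the origin; PW runs at 12.7° with length 17.6, so W = (17.17, 3.869). ∠PWN = 116.2° gives WN at -51.10° from the x-axis; with |WN| = 8.9, N = (22.76, -3.057). ∠WNC = 135.2° gives NC at -95.90° from the x-axis; with |NC| = 22.6, C = (20.44, -25.54). ∠NCD = 118.2° gives CD at -157.7° from the x-axis; with |CD| = 27.7, D = (-5.193, -36.05). ∠CDG = 55.0° gives DG at 77.30° from the x-axis; with |DG| = 23.5, G = (-0.02676, -13.12). ∠DGK = 117.2° gives GK at 14.50° from the x-axis; with |GK| = 14.5, K = (14.01, -9.493). Then |NK| = |K − N| = 10.86.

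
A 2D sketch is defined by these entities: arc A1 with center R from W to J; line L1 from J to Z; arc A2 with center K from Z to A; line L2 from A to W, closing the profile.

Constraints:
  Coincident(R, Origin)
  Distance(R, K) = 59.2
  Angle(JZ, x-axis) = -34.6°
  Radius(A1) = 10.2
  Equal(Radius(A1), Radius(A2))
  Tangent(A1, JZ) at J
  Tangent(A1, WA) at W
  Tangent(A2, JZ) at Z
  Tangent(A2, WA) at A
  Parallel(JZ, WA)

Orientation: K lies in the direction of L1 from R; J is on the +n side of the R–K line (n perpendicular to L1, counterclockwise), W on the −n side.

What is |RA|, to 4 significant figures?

60.07

Tangency of A1 to both parallel lines with radius 10.2 puts J and W at R ± 10.2·n: J = (5.792, 8.396), W = (-5.792, -8.396). Equal radii place Z and A the same way about K: Z = K + 10.2·n = (54.52, -25.22), A = K − 10.2·n = (42.94, -42.01). Then |RA| = |A − R| = 60.07.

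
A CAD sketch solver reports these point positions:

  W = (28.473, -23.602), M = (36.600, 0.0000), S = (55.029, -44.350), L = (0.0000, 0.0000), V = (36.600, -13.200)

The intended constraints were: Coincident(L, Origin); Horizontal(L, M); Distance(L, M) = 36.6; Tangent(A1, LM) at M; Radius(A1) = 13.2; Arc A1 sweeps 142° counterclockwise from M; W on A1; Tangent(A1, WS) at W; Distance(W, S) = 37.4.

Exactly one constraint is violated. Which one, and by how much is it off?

Distance(W, S) = 37.4 — off by 3.70.

L = (0.00, 0.00) ✓; L.y = 0.00, M.y = 0.00 ✓; |LM| = 36.60 ✓; ∠(VM, ML) = 90.00° ✓; |VM| = 13.20 ✓; bearing(V→W) − bearing(V→M) = 142.0° ✓; |VW| = 13.20 ✓; ∠(VW, WS) = 90.00° ✓; |WS| = 33.70 ✗.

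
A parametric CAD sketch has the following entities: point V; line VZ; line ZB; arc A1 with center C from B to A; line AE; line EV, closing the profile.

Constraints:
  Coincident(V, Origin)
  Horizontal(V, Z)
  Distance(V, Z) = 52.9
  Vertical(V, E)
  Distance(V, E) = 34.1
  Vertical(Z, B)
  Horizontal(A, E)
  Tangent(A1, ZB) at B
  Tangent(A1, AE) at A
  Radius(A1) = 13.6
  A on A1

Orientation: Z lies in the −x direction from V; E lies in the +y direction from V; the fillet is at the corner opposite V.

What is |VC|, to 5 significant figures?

44.325

V is at the origin; VZ is horizontal with |VZ| = 52.9 and Z on the −x side, so Z = (-52.900, 0.0000). VE is vertical with |VE| = 34.1 and E on the +y side, so E = (0.0000, 34.100). The virtual corner opposite V is at (-52.900, 34.100). Tangency of A1 to ZB means the radius CB is perpendicular to ZB and A1 meets AE tangentially, so CA is at right angles to AE, with radius 13.6, so the center C sits 13.6 in from both sides at C = (-39.300, 20.500). Then |VC| = |C − V| = 44.325.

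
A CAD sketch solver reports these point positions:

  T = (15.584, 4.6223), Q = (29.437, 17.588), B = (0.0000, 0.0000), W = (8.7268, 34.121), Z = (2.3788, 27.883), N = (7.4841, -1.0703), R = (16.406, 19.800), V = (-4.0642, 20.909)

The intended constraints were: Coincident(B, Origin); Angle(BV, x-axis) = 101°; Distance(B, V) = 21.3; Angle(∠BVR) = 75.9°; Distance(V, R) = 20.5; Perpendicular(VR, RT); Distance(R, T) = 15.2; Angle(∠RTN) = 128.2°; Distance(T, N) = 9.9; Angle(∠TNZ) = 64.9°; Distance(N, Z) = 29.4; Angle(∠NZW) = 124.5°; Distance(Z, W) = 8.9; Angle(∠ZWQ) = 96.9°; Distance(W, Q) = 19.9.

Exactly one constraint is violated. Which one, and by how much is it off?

Distance(W, Q) = 19.9 — off by 6.60.

B = (0.00, 0.00) ✓; BV at 101.0° ✓; |BV| = 21.30 ✓; ∠BVR = 75.90° ✓; |VR| = 20.50 ✓; ∠(VR, RT) = 90.00° ✓; |RT| = 15.20 ✓; ∠RTN = 128.2° ✓; |TN| = 9.900 ✓; ∠TNZ = 64.90° ✓; |NZ| = 29.40 ✓; ∠NZW = 124.5° ✓; |ZW| = 8.900 ✓; ∠ZWQ = 96.90° ✓; |WQ| = 26.50 ✗.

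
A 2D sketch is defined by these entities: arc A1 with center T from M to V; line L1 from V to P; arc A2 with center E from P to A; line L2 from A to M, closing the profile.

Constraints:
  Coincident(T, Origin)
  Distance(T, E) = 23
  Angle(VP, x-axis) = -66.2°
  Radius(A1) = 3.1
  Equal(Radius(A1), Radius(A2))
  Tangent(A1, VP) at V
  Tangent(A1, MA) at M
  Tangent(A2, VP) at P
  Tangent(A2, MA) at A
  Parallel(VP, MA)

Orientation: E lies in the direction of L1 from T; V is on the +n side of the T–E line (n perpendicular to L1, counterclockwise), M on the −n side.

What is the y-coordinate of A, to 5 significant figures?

-22.295

The slot axis is L1's direction at -66.2°, so u = (cos -66.2°, sin -66.2°) = (0.40355, -0.91496) and n = (−sin -66.2°, cos -66.2°) = (0.91496, 0.40355). T is at the origin and E lies 23.0 along u from T, so E = 23.0·u = (9.2815, -21.044). Tangency of A1 to both parallel lines with radius 3.1 puts V and M at T ± 3.1·n: V = (2.8364, 1.2510), M = (-2.8364, -1.2510). Equal radii place P and A the same way about E: P = E + 3.1·n = (12.118, -19.793), A = E − 3.1·n = (6.4452, -22.295). So A.y = -22.295.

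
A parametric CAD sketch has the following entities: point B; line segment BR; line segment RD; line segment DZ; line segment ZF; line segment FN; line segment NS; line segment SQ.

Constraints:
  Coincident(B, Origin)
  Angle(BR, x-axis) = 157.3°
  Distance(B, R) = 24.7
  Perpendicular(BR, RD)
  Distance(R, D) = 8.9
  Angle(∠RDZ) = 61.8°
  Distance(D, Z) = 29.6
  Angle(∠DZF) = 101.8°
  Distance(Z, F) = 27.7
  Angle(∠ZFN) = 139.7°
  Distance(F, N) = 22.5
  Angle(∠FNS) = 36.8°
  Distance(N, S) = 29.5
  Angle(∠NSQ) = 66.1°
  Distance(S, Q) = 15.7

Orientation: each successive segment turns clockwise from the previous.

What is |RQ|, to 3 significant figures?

34.2

B is at the origin; BR runs at 157.3° with length 24.7, so R = (-22.8, 9.53). BR is perpendicular to RD, so RD runs at 67.3°; with |RD| = 8.9, D = (-19.4, 17.7). ∠RDZ = 61.8° gives DZ at -50.9° from the x-axis; with |DZ| = 29.6, Z = (-0.684, -5.23). ∠DZF = 101.8° gives ZF at -129° from the x-axis; with |ZF| = 27.7, F = (-18.2, -26.7). ∠ZFN = 139.7° gives FN at -169° from the x-axis; with |FN| = 22.5, N = (-40.3, -30.9). ∠FNS = 36.8° gives NS at 47.4° from the x-axis; with |NS| = 29.5, S = (-20.3, -9.15). ∠NSQ = 66.1° gives SQ at -66.5° from the x-axis; with |SQ| = 15.7, Q = (-14.0, -23.5). Then |RQ| = |Q − R| = 34.2.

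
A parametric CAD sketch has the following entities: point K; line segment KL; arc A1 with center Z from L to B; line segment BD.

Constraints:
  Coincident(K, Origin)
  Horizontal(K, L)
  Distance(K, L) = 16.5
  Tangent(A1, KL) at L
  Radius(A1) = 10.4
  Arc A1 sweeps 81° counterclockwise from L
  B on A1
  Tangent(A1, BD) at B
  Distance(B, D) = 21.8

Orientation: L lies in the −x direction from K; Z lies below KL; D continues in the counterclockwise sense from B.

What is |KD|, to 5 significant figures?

42.771

On A1, L sits at bearing 90° from Z; an 81° counterclockwise sweep puts B at bearing 171°, so B = Z + 10.4·(cos 171°, sin 171°) = (-26.772, -8.7731). A1 meets BD tangentially, so ZB is at right angles to BD, so BD runs along (−sin 171°, cos 171°); with |BD| = 21.8, D = (-30.182, -30.305). Then |KD| = |D − K| = 42.771.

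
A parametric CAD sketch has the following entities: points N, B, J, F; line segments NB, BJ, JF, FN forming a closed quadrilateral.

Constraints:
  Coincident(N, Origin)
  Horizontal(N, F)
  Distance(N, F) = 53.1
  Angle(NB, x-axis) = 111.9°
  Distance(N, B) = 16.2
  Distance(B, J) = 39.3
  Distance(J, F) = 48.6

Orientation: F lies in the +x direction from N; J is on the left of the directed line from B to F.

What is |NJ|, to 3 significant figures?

46.6

Checks: |BJ| = 39.30 ✓; |JF| = 48.60 ✓.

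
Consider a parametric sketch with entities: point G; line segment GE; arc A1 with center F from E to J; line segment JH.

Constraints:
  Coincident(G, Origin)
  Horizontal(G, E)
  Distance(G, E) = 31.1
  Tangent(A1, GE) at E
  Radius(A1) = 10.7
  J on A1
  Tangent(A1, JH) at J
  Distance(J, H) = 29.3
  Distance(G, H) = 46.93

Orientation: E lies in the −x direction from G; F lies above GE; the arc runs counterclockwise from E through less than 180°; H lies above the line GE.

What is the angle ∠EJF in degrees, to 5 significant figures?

42.397°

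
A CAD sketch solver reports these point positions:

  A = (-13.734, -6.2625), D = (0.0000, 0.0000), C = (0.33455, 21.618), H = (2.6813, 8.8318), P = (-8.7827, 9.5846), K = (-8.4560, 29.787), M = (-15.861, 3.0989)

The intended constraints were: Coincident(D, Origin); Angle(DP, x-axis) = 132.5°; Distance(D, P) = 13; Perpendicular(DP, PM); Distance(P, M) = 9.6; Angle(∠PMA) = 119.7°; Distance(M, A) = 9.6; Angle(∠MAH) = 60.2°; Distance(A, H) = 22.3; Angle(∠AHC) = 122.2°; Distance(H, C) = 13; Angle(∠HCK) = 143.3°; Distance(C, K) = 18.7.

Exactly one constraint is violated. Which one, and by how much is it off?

Distance(C, K) = 18.7 — off by 6.70.

D = (0.00, 0.00) ✓; DP at 132.5° ✓; |DP| = 13.00 ✓; ∠(DP, PM) = 90.00° ✓; |PM| = 9.600 ✓; ∠PMA = 119.7° ✓; |MA| = 9.600 ✓; ∠MAH = 60.20° ✓; |AH| = 22.30 ✓; ∠AHC = 122.2° ✓; |HC| = 13.00 ✓; ∠HCK = 143.3° ✓; |CK| = 12.00 ✗.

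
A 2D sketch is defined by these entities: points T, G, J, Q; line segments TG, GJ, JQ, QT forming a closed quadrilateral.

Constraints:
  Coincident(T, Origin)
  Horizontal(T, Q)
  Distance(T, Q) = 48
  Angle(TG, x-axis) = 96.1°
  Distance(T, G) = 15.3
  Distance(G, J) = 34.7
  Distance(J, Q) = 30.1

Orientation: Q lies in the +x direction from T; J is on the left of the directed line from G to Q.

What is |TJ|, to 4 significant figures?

40.44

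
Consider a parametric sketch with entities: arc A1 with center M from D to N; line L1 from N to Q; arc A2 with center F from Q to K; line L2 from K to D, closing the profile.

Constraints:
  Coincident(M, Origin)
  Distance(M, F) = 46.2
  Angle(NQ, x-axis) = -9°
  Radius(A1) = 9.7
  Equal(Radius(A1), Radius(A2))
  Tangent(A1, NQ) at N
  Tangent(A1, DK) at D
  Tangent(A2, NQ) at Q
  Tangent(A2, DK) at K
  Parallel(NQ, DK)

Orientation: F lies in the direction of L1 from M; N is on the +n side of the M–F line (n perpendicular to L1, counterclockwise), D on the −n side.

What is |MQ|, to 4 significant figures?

47.21

The slot axis is L1's direction at -9.0°, so u = (cos -9.0°, sin -9.0°) = (0.9877, -0.1564) and n = (−sin -9.0°, cos -9.0°) = (0.1564, 0.9877). M is at the origin and F lies 46.2 along u from M, so F = 46.2·u = (45.63, -7.227). Tangency of A1 to both parallel lines with radius 9.7 puts N and D at M ± 9.7·n: N = (1.517, 9.581), D = (-1.517, -9.581). Equal radii place Q and K the same way about F: Q = F + 9.7·n = (47.15, 2.353), K = F − 9.7·n = (44.11, -16.81). Then |MQ| = |Q − M| = 47.21.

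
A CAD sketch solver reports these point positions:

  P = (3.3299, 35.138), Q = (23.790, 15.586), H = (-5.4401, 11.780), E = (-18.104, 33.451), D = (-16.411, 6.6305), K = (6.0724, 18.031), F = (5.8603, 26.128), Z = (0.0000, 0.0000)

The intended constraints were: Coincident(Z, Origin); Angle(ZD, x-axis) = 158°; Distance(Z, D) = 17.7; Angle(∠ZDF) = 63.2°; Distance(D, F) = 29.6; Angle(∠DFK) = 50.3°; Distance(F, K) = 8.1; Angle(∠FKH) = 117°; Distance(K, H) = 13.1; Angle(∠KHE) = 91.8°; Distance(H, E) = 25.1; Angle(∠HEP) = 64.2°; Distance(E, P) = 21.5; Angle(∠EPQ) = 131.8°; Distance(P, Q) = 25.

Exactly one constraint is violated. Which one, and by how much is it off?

Distance(P, Q) = 25 — off by 3.30.

Z = (0.00, 0.00) ✓; ZD at 158.0° ✓; |ZD| = 17.70 ✓; ∠ZDF = 63.20° ✓; |DF| = 29.60 ✓; ∠DFK = 50.30° ✓; |FK| = 8.100 ✓; ∠FKH = 117.0° ✓; |KH| = 13.10 ✓; ∠KHE = 91.80° ✓; |HE| = 25.10 ✓; ∠HEP = 64.20° ✓; |EP| = 21.50 ✓; ∠EPQ = 131.8° ✓; |PQ| = 28.30 ✗.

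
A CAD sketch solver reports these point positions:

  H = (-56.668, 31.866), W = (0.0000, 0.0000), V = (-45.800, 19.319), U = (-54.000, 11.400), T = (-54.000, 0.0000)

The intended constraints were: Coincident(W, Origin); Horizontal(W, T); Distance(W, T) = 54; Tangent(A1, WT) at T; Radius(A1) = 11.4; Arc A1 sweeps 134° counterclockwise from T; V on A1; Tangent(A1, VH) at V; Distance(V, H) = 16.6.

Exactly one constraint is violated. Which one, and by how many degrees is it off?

Tangent(A1, VH) at V — off by 3.10°.

W = (0.00, 0.00) ✓; W.y = 0.00, T.y = 0.00 ✓; |WT| = 54.00 ✓; ∠(UT, TW) = 90.00° ✓; |UT| = 11.40 ✓; bearing(U→V) − bearing(U→T) = 134.0° ✓; |UV| = 11.40 ✓; ∠(UV, VH) = 93.10° ✗; |VH| = 16.60 ✓.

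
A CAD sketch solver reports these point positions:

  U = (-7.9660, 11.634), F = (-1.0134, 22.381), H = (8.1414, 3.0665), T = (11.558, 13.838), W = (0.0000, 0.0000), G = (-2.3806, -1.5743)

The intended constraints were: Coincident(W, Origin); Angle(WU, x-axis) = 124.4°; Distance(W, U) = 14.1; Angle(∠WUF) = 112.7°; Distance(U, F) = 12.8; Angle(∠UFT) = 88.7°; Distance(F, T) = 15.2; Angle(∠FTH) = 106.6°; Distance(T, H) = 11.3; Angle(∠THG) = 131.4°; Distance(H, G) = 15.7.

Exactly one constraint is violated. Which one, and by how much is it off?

Distance(H, G) = 15.7 — off by 4.20.

W = (0.00, 0.00) ✓; WU at 124.4° ✓; |WU| = 14.10 ✓; ∠WUF = 112.7° ✓; |UF| = 12.80 ✓; ∠UFT = 88.70° ✓; |FT| = 15.20 ✓; ∠FTH = 106.6° ✓; |TH| = 11.30 ✓; ∠THG = 131.4° ✓; |HG| = 11.50 ✗.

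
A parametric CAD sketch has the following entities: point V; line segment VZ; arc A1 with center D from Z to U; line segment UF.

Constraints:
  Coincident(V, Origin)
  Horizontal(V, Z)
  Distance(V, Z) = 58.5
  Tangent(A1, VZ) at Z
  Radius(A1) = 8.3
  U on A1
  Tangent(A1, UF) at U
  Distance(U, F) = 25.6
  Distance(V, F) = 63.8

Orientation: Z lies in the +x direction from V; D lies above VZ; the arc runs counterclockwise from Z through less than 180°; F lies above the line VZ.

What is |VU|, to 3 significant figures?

66.9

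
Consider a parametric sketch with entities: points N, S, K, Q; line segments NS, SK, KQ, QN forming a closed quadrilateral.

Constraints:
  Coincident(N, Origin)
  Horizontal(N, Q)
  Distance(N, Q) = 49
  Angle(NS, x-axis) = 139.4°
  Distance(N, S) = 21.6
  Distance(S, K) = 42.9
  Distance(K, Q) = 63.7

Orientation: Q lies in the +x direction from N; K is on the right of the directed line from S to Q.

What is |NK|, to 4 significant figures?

29.22

N is at the origin; N and Q share the same y with |NQ| = 49.0 and Q in +x, so Q = (49.0, 0). NS runs at 139.4° with |NS| = 21.6, so S = (-16.40, 14.06). K is determined by |SK| = 42.9 and |KQ| = 63.7 together: it lies at the intersection of circle(S, 42.9) and circle(Q, 63.7). With |SQ| = 66.89, the foot of the radical line on SQ is 16.87 from S and the perpendicular offset is √(42.9² − 16.87²) = 39.44. Taking the right-of-SQ solution: K = (-8.191, -28.05).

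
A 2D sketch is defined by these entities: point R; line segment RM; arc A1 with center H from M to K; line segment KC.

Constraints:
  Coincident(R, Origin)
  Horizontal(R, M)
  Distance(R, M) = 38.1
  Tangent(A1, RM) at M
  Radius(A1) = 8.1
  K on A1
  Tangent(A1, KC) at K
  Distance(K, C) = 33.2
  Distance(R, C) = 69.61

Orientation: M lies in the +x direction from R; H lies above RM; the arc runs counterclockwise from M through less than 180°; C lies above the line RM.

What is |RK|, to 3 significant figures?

45.4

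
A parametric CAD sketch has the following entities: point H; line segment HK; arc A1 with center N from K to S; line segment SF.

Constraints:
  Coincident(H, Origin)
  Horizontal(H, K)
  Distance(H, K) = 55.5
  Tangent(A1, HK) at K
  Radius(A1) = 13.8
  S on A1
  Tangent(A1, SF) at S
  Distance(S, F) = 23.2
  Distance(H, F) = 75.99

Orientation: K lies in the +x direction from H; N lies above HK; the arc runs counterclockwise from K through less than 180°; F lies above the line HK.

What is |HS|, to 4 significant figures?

70.96

H is at the origin; H and K share the same y with |HK| = 55.5 and K on the +x side, so K = (55.50, 0.000). Since A1 is tangent to HK there, NK ⟂ HK, so N = K + (0, 13.8) = (55.50, 13.80). Since NS ⟂ SF (tangency), |NF| = √(13.8² + 23.2²) = 26.99 regardless of where S sits on A1. So F lies on both circle(H, 75.99) and circle(N, 26.99); the above-HK intersection is F = (65.23, 38.98). S is the foot of the tangent from F: S = (69.11, 16.10).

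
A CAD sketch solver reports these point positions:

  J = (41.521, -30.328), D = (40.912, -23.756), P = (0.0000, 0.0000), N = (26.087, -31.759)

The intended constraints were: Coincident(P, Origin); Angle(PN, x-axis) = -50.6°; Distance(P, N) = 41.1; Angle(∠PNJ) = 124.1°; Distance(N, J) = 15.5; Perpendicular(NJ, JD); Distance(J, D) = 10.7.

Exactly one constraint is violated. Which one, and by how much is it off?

Distance(J, D) = 10.7 — off by 4.10.

P = (0.00, 0.00) ✓; PN at -50.60° ✓; |PN| = 41.10 ✓; ∠PNJ = 124.1° ✓; |NJ| = 15.50 ✓; ∠(NJ, JD) = 90.00° ✓; |JD| = 6.600 ✗.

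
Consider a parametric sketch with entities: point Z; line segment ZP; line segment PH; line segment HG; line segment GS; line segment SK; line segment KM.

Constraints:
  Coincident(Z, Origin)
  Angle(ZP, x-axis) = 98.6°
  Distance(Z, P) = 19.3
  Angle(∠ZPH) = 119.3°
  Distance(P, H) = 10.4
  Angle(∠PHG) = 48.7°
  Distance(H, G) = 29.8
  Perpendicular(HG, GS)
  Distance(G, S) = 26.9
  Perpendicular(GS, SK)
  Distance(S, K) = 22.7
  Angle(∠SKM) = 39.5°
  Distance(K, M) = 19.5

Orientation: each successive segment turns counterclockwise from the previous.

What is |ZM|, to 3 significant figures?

11.3

The perpendicularity gives SK at right angles to GS, so SK runs at 111°; with |SK| = 22.7, K = (15.1, 25.6). ∠SKM = 39.5° gives KM at -109° from the x-axis; with |KM| = 19.5, M = (8.75, 7.13). Then |ZM| = |M − Z| = 11.3.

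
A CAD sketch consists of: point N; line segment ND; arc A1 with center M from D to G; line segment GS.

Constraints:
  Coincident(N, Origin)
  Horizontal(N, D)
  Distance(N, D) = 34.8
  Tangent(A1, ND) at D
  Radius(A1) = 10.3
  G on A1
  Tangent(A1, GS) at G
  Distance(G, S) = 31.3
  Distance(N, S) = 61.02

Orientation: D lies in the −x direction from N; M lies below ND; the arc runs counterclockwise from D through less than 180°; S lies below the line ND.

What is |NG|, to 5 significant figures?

46.307

Checks: |MG| = 10.30 ✓; ∠(MG, GS) = 90.00° ✓; |GS| = 31.30 ✓; |NS| = 61.02 ✓.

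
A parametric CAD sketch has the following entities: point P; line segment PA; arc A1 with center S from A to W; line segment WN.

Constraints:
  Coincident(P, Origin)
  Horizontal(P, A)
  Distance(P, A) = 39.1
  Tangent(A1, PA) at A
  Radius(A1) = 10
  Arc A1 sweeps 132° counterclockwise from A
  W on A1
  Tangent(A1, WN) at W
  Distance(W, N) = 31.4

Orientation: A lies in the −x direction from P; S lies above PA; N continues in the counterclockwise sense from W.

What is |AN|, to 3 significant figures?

42.3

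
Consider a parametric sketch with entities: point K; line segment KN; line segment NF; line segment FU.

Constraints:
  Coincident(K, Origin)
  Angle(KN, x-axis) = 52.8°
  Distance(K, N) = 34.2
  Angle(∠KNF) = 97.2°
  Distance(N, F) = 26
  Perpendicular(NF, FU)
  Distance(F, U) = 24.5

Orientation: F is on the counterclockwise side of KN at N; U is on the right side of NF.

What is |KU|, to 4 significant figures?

65.81

K is at the origin; KN runs at 52.8° with length 34.2, so N = 34.2·(cos 52.8°, sin 52.8°) = (20.68, 27.24). ∠KNF = 97.2°, so NF runs at 52.8° + (180° − 97.2°) = 135.6° from the x-axis; with |NF| = 26.0, F = N + 26.0·(cos 135.6°, sin 135.6°) = (2.101, 45.43). NF is perpendicular to FU; with |FU| = 24.5 on the right of NF, U = F + 24.5·(0.6997, 0.7145) = (19.24, 62.94). Then |KU| = |U − K| = 65.81.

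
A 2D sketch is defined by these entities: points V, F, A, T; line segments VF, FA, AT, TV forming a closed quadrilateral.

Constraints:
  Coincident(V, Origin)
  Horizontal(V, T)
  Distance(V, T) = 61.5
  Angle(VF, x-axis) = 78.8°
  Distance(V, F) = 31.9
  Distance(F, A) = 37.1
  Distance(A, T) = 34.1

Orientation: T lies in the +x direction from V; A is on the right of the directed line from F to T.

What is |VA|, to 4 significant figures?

27.42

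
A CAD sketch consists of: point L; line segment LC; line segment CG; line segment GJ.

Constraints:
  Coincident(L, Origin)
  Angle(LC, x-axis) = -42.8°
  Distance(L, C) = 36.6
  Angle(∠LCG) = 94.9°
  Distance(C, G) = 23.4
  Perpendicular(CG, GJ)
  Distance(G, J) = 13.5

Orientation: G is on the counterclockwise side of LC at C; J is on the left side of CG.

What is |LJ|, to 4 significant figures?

35.09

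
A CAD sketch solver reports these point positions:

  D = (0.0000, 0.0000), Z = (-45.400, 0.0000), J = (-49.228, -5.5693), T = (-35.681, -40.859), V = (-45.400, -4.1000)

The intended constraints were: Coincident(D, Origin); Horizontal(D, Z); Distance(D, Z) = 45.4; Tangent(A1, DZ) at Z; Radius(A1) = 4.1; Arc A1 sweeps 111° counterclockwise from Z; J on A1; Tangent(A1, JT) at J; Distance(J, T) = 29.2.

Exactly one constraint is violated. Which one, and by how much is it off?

Distance(J, T) = 29.2 — off by 8.60.

D = (0.00, 0.00) ✓; D.y = 0.00, Z.y = 0.00 ✓; |DZ| = 45.40 ✓; ∠(VZ, ZD) = 90.00° ✓; |VZ| = 4.100 ✓; bearing(V→J) − bearing(V→Z) = 111.0° ✓; |VJ| = 4.100 ✓; ∠(VJ, JT) = 90.00° ✓; |JT| = 37.80 ✗.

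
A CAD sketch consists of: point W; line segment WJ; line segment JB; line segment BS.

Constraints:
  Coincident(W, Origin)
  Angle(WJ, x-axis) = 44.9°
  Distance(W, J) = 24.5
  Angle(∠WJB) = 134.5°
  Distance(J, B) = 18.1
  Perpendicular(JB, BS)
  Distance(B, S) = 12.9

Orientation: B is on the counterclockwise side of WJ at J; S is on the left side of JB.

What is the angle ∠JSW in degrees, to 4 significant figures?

42.87°

∠WJB = 134.5°, so JB runs at 44.9° + (180° − 134.5°) = 90.40° from the x-axis; with |JB| = 18.1, B = J + 18.1·(cos 90.40°, sin 90.40°) = (17.23, 35.39). The perpendicularity gives BS at right angles to JB; with |BS| = 12.9 on the left of JB, S = B + 12.9·(-1.000, -0.006981) = (4.328, 35.30). Then cos ∠JSW = SJ·SW / (|SJ||SW|), giving 42.87°.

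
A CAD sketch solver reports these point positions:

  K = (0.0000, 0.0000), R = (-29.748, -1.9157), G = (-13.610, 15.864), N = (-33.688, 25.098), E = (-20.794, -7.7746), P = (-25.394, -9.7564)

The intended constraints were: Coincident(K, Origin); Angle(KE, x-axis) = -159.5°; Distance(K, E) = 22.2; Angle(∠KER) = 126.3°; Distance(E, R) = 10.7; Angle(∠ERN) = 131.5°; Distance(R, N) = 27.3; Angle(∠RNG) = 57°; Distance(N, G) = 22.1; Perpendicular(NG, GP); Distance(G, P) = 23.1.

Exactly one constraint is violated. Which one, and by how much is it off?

Distance(G, P) = 23.1 — off by 5.10.

K = (0.00, 0.00) ✓; KE at -159.5° ✓; |KE| = 22.20 ✓; ∠KER = 126.3° ✓; |ER| = 10.70 ✓; ∠ERN = 131.5° ✓; |RN| = 27.30 ✓; ∠RNG = 57.00° ✓; |NG| = 22.10 ✓; ∠(NG, GP) = 90.00° ✓; |GP| = 28.20 ✗.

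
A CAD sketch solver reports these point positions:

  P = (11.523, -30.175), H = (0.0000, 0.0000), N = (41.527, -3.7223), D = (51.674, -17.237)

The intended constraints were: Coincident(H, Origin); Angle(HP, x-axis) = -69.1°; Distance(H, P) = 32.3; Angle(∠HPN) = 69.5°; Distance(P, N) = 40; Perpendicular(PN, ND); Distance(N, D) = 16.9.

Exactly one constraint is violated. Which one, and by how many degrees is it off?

Perpendicular(PN, ND) — off by 4.50°.

H = (0.00, 0.00) ✓; HP at -69.10° ✓; |HP| = 32.30 ✓; ∠HPN = 69.50° ✓; |PN| = 40.00 ✓; ∠(PN, ND) = 94.50° ✗; |ND| = 16.90 ✓.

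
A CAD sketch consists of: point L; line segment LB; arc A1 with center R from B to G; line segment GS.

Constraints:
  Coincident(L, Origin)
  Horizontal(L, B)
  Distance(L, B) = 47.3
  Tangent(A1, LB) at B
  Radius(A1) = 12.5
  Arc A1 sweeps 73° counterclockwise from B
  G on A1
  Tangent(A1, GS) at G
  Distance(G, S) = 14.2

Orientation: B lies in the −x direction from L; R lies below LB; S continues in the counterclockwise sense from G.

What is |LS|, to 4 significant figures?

67.25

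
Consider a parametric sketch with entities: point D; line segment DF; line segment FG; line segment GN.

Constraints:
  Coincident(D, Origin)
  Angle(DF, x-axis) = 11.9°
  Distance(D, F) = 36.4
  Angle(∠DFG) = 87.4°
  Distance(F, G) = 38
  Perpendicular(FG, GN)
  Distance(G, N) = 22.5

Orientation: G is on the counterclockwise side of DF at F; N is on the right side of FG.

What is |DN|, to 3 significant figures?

69.2

D is at the origin; DF runs at 11.9° with length 36.4, so F = 36.4·(cos 11.9°, sin 11.9°) = (35.6, 7.51). ∠DFG = 87.4°, so FG runs at 11.9° + (180° − 87.4°) = 104° from the x-axis; with |FG| = 38.0, G = F + 38.0·(cos 104°, sin 104°) = (26.1, 44.3). FG is perpendicular to GN; with |GN| = 22.5 on the right of FG, N = G + 22.5·(0.968, 0.250) = (47.9, 49.9). Then |DN| = |N − D| = 69.2.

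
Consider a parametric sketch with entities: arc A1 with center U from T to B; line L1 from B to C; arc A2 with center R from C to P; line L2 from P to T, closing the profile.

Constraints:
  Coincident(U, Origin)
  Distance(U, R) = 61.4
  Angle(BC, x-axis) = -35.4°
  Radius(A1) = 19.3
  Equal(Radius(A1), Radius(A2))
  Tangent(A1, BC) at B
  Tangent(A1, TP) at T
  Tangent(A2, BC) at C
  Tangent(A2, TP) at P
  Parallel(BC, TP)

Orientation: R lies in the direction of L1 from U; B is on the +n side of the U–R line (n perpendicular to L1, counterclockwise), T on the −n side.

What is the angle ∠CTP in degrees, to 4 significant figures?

32.16°

The slot axis is L1's direction at -35.4°, so u = (cos -35.4°, sin -35.4°) = (0.8151, -0.5793) and n = (−sin -35.4°, cos -35.4°) = (0.5793, 0.8151). U is at the origin and R lies 61.4 along u from U, so R = 61.4·u = (50.05, -35.57). Tangency of A1 to both parallel lines with radius 19.3 puts B and T at U ± 19.3·n: B = (11.18, 15.73), T = (-11.18, -15.73). Equal radii place C and P the same way about R: C = R + 19.3·n = (61.23, -19.84), P = R − 19.3·n = (38.87, -51.30). Then cos ∠CTP = TC·TP / (|TC||TP|), giving 32.16°.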